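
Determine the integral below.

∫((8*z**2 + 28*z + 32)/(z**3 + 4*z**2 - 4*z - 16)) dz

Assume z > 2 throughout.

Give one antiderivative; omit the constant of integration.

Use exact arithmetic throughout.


Answer: 5*log(z - 2) - log(z + 2) + 4*log(z + 4).


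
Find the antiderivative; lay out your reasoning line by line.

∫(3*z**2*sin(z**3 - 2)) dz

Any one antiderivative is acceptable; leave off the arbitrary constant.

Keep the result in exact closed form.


Step 1. Substitute u = z**3 - 2, turning ∫(3*z**2*sin(z**3 - 2)) dz into ∫(sin(u)) du: now ∫(sin(u)) du.
Step 2. Evaluate the standard form: now -cos(u).
Step 3. Substitute back u = z**3 - 2: now -cos(z**3 - 2).
Answer: -cos(z**3 - 2).


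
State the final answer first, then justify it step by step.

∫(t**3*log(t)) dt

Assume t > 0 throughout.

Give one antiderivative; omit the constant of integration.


The answer is t**4*log(t)/4 - t**4/16.
Step 1. Integrate ∫(t**3*log(t)) dt by parts with u = log(t), dv = (t**3) dt, so v = t**4/4 [assuming t > 0]: now t**4*log(t)/4 + ∫(-t**3/4) dt.
Step 2. Evaluate the standard form: now t**4*log(t)/4 - t**4/16.
Answer: t**4*log(t)/4 - t**4/16.


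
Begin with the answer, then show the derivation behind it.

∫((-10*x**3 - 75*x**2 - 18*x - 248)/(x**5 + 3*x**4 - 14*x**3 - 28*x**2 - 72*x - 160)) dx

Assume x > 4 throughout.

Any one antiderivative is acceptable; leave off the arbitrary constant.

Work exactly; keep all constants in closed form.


The answer is -2*log(x - 4) + 3*log(x + 2) - log(x + 5) - atan(x/2)/2.
Step 1. Decompose ∫((-10*x**3 - 75*x**2 - 18*x - 248)/(x**5 + 3*x**4 - 14*x**3 - 28*x**2 - 72*x - 160)) dx by partial fractions, (-10*x**3 - 75*x**2 - 18*x - 248)/(x**5 + 3*x**4 - 14*x**3 - 28*x**2 - 72*x - 160) = -1/(x**2 + 4) - 1/(x + 5) + 3/(x + 2) - 2/(x - 4): now ∫(-2/(x - 4)) dx + ∫(3/(x + 2)) dx + ∫(-1/(x + 5)) dx + ∫(-1/(x**2 + 4)) dx.
Step 2. Evaluate the standard form [assuming x > -5]: now -log(x + 5) + ∫(-2/(x - 4)) dx + ∫(3/(x + 2)) dx + ∫(-1/(x**2 + 4)) dx.
Step 3. Evaluate the standard form [assuming x > 4]: now -2*log(x - 4) - log(x + 5) + ∫(3/(x + 2)) dx + ∫(-1/(x**2 + 4)) dx.
Step 4. Evaluate the standard form [assuming x > -2]: now -2*log(x - 4) + 3*log(x + 2) - log(x + 5) + ∫(-1/(x**2 + 4)) dx.
Step 5. Evaluate the standard form: now -2*log(x - 4) + 3*log(x + 2) - log(x + 5) - atan(x/2)/2.
Answer: -2*log(x - 4) + 3*log(x + 2) - log(x + 5) - atan(x/2)/2.


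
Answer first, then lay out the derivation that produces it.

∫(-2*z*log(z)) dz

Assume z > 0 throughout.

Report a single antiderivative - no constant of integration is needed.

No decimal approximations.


The answer is -z**2*log(z) + z**2/2.
Step 1. Integrate ∫(-2*z*log(z)) dz by parts with u = log(z), dv = (-2*z) dz, so v = -z**2 [assuming z > 0]: now -z**2*log(z) + ∫(z) dz.
Step 2. Evaluate the standard form: now -z**2*log(z) + z**2/2.
Answer: -z**2*log(z) + z**2/2.


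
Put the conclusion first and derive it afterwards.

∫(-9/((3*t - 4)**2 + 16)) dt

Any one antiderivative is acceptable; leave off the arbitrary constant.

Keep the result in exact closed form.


The answer is -3*atan(3*t/4 - 1)/4.
Step 1. Substitute u = 3*t - 4, turning ∫(-9/((3*t - 4)**2 + 16)) dt into ∫(-3/(u**2 + 16)) du: now ∫(-3/(u**2 + 16)) du.
Step 2. Evaluate the standard form: now -3*atan(u/4)/4.
Step 3. Substitute back u = 3*t - 4: now -3*atan(3*t/4 - 1)/4.
Answer: -3*atan(3*t/4 - 1)/4.


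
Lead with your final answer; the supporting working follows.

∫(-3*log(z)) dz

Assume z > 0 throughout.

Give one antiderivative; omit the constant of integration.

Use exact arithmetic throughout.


The answer is -3*z*log(z) + 3*z.
Step 1. Integrate ∫(-3*log(z)) dz by parts with u = log(z), dv = (-3) dz, so v = -3*z [assuming z > 0]: now -3*z*log(z) + ∫(3) dz.
Step 2. Evaluate the standard form: now -3*z*log(z) + 3*z.
Answer: -3*z*log(z) + 3*z.


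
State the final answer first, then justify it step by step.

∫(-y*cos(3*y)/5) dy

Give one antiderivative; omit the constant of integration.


The answer is -y*sin(3*y)/15 - cos(3*y)/45.
Step 1. Integrate ∫(-y*cos(3*y)/5) dy by parts with u = y, dv = (-cos(3*y)/5) dy, so v = -sin(3*y)/15: now -y*sin(3*y)/15 + ∫(sin(3*y)/15) dy.
Step 2. Evaluate the standard form: now -y*sin(3*y)/15 - cos(3*y)/45.
Answer: -y*sin(3*y)/15 - cos(3*y)/45.


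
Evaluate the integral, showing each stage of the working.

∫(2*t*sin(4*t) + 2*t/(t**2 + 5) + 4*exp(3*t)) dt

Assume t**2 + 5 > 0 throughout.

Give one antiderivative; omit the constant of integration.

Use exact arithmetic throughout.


Step 1. Rewrite: now ∫(2*t/(t**2 + 5)) dt + ∫(2*t*sin(4*t)) dt + ∫(4*exp(3*t)) dt.
Step 2. Evaluate the standard form: now 4*exp(3*t)/3 + ∫(2*t/(t**2 + 5)) dt + ∫(2*t*sin(4*t)) dt.
Step 3. Integrate ∫(2*t*sin(4*t)) dt by parts with u = t, dv = (2*sin(4*t)) dt, so v = -cos(4*t)/2: now -t*cos(4*t)/2 + 4*exp(3*t)/3 + ∫(2*t/(t**2 + 5)) dt + ∫(cos(4*t)/2) dt.
Step 4. Evaluate the standard form: now -t*cos(4*t)/2 + 4*exp(3*t)/3 + sin(4*t)/8 + ∫(2*t/(t**2 + 5)) dt.
Step 5. Substitute u = t**2 + 5, turning ∫(2*t/(t**2 + 5)) dt into ∫(1/u) du: now -t*cos(4*t)/2 + 4*exp(3*t)/3 + sin(4*t)/8 + ∫(1/u) du.
Step 6. Evaluate the standard form [assuming u > 0]: now -t*cos(4*t)/2 + 4*exp(3*t)/3 + log(u) + sin(4*t)/8.
Step 7. Substitute back u = t**2 + 5: now -t*cos(4*t)/2 + 4*exp(3*t)/3 + log(t**2 + 5) + sin(4*t)/8.
Answer: -t*cos(4*t)/2 + 4*exp(3*t)/3 + log(t**2 + 5) + sin(4*t)/8.


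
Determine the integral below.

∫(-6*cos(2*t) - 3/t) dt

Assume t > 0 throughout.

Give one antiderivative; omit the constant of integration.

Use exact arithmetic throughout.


Answer: -3*log(t) - 3*sin(2*t).


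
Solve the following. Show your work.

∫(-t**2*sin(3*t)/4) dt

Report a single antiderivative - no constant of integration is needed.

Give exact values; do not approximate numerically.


Step 1. Integrate ∫(-t**2*sin(3*t)/4) dt by parts with u = t**2, dv = (-sin(3*t)/4) dt, so v = cos(3*t)/12: now t**2*cos(3*t)/12 + ∫(-t*cos(3*t)/6) dt.
Step 2. Integrate ∫(-t*cos(3*t)/6) dt by parts with u = t, dv = (-cos(3*t)/6) dt, so v = -sin(3*t)/18: now t**2*cos(3*t)/12 - t*sin(3*t)/18 + ∫(sin(3*t)/18) dt.
Step 3. Evaluate the standard form: now t**2*cos(3*t)/12 - t*sin(3*t)/18 - cos(3*t)/54.
Answer: t**2*cos(3*t)/12 - t*sin(3*t)/18 - cos(3*t)/54.


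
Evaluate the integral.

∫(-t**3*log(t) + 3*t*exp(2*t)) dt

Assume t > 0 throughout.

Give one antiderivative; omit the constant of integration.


Answer: -t**4*log(t)/4 + t**4/16 + 3*t*exp(2*t)/2 - 3*exp(2*t)/4.


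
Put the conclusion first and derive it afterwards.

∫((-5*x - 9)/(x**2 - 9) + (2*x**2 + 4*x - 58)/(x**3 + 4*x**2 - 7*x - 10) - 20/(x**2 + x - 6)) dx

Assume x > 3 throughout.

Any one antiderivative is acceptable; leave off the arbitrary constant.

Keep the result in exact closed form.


The answer is -4*log(x - 3) - 6*log(x - 2) + 5*log(x + 1) + 3*log(x + 3) - log(x + 5).
Step 1. Rewrite: now ∫((-5*x - 9)/(x**2 - 9)) dx + ∫((2*x**2 + 4*x - 58)/(x**3 + 4*x**2 - 7*x - 10)) dx + ∫(-20/(x**2 + x - 6)) dx.
Step 2. Decompose ∫((-5*x - 9)/(x**2 - 9)) dx by partial fractions, (-5*x - 9)/(x**2 - 9) = -1/(x + 3) - 4/(x - 3): now ∫((2*x**2 + 4*x - 58)/(x**3 + 4*x**2 - 7*x - 10)) dx + ∫(-4/(x - 3)) dx + ∫(-1/(x + 3)) dx + ∫(-20/(x**2 + x - 6)) dx.
Step 3. Evaluate the standard form [assuming x > 3]: now -4*log(x - 3) + ∫((2*x**2 + 4*x - 58)/(x**3 + 4*x**2 - 7*x - 10)) dx + ∫(-1/(x + 3)) dx + ∫(-20/(x**2 + x - 6)) dx.
Step 4. Evaluate the standard form [assuming x > -3]: now -4*log(x - 3) - log(x + 3) + ∫((2*x**2 + 4*x - 58)/(x**3 + 4*x**2 - 7*x - 10)) dx + ∫(-20/(x**2 + x - 6)) dx.
Step 5. Decompose ∫(-20/(x**2 + x - 6)) dx by partial fractions, -20/(x**2 + x - 6) = 4/(x + 3) - 4/(x - 2): now -4*log(x - 3) - log(x + 3) + ∫((2*x**2 + 4*x - 58)/(x**3 + 4*x**2 - 7*x - 10)) dx + ∫(-4/(x - 2)) dx + ∫(4/(x + 3)) dx.
Step 6. Evaluate the standard form [assuming x > 2]: now -4*log(x - 3) - 4*log(x - 2) - log(x + 3) + ∫((2*x**2 + 4*x - 58)/(x**3 + 4*x**2 - 7*x - 10)) dx + ∫(4/(x + 3)) dx.
Step 7. Evaluate the standard form [assuming x > -3]: now -4*log(x - 3) - 4*log(x - 2) + 3*log(x + 3) + ∫((2*x**2 + 4*x - 58)/(x**3 + 4*x**2 - 7*x - 10)) dx.
Step 8. Decompose ∫((2*x**2 + 4*x - 58)/(x**3 + 4*x**2 - 7*x - 10)) dx by partial fractions, (2*x**2 + 4*x - 58)/(x**3 + 4*x**2 - 7*x - 10) = -1/(x + 5) + 5/(x + 1) - 2/(x - 2): now -4*log(x - 3) - 4*log(x - 2) + 3*log(x + 3) + ∫(-2/(x - 2)) dx + ∫(5/(x + 1)) dx + ∫(-1/(x + 5)) dx.
Step 9. Evaluate the standard form [assuming x > -5]: now -4*log(x - 3) - 4*log(x - 2) + 3*log(x + 3) - log(x + 5) + ∫(-2/(x - 2)) dx + ∫(5/(x + 1)) dx.
Step 10. Evaluate the standard form [assuming x > 2]: now -4*log(x - 3) - 6*log(x - 2) + 3*log(x + 3) - log(x + 5) + ∫(5/(x + 1)) dx.
Step 11. Evaluate the standard form [assuming x > -1]: now -4*log(x - 3) - 6*log(x - 2) + 5*log(x + 1) + 3*log(x + 3) - log(x + 5).
Answer: -4*log(x - 3) - 6*log(x - 2) + 5*log(x + 1) + 3*log(x + 3) - log(x + 5).


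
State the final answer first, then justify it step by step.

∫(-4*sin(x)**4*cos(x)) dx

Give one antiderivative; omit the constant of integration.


The answer is -4*sin(x)**5/5.
Step 1. Substitute u = sin(x), turning ∫(-4*sin(x)**4*cos(x)) dx into ∫(-4*u**4) du: now ∫(-4*u**4) du.
Step 2. Evaluate the standard form: now -4*u**5/5.
Step 3. Substitute back u = sin(x): now -4*sin(x)**5/5.
Answer: -4*sin(x)**5/5.


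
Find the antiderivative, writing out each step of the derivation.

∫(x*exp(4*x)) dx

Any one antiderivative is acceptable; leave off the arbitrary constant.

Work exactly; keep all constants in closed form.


Step 1. Integrate ∫(x*exp(4*x)) dx by parts with u = x, dv = (exp(4*x)) dx, so v = exp(4*x)/4: now x*exp(4*x)/4 + ∫(-exp(4*x)/4) dx.
Step 2. Evaluate the standard form: now x*exp(4*x)/4 - exp(4*x)/16.
Answer: x*exp(4*x)/4 - exp(4*x)/16.


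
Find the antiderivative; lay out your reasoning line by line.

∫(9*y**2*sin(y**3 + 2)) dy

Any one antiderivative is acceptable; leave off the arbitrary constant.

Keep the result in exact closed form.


Step 1. Substitute u = y**3 + 2, turning ∫(9*y**2*sin(y**3 + 2)) dy into ∫(3*sin(u)) du: now ∫(3*sin(u)) du.
Step 2. Evaluate the standard form: now -3*cos(u).
Step 3. Substitute back u = y**3 + 2: now -3*cos(y**3 + 2).
Answer: -3*cos(y**3 + 2).


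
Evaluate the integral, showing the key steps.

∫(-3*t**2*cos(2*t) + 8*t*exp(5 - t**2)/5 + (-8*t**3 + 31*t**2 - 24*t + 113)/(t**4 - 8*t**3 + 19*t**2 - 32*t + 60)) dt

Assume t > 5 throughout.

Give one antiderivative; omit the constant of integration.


Step 1. Rewrite: now ∫(8*t*exp(5 - t**2)/5) dt + ∫(-3*t**2*cos(2*t)) dt + ∫((-8*t**3 + 31*t**2 - 24*t + 113)/(t**4 - 8*t**3 + 19*t**2 - 32*t + 60)) dt.
Step 2. Integrate ∫(-3*t**2*cos(2*t)) dt by parts with u = t**2, dv = (-3*cos(2*t)) dt, so v = -3*sin(2*t)/2: now -3*t**2*sin(2*t)/2 + ∫(8*t*exp(5 - t**2)/5) dt + ∫(3*t*sin(2*t)) dt + ∫((-8*t**3 + 31*t**2 - 24*t + 113)/(t**4 - 8*t**3 + 19*t**2 - 32*t + 60)) dt.
Step 3. Integrate ∫(3*t*sin(2*t)) dt by parts with u = t, dv = (3*sin(2*t)) dt, so v = -3*cos(2*t)/2: now -3*t**2*sin(2*t)/2 - 3*t*cos(2*t)/2 + ∫(8*t*exp(5 - t**2)/5) dt + ∫((-8*t**3 + 31*t**2 - 24*t + 113)/(t**4 - 8*t**3 + 19*t**2 - 32*t + 60)) dt + ∫(3*cos(2*t)/2) dt.
Step 4. Evaluate the standard form: now -3*t**2*sin(2*t)/2 - 3*t*cos(2*t)/2 + 3*sin(2*t)/4 + ∫(8*t*exp(5 - t**2)/5) dt + ∫((-8*t**3 + 31*t**2 - 24*t + 113)/(t**4 - 8*t**3 + 19*t**2 - 32*t + 60)) dt.
Step 5. Decompose ∫((-8*t**3 + 31*t**2 - 24*t + 113)/(t**4 - 8*t**3 + 19*t**2 - 32*t + 60)) dt by partial fractions, (-8*t**3 + 31*t**2 - 24*t + 113)/(t**4 - 8*t**3 + 19*t**2 - 32*t + 60) = -1/(t**2 + 4) - 4/(t - 3) - 4/(t - 5): now -3*t**2*sin(2*t)/2 - 3*t*cos(2*t)/2 + 3*sin(2*t)/4 + ∫(8*t*exp(5 - t**2)/5) dt + ∫(-4/(t - 5)) dt + ∫(-4/(t - 3)) dt + ∫(-1/(t**2 + 4)) dt.
Step 6. Evaluate the standard form [assuming t > 3]: now -3*t**2*sin(2*t)/2 - 3*t*cos(2*t)/2 - 4*log(t - 3) + 3*sin(2*t)/4 + ∫(8*t*exp(5 - t**2)/5) dt + ∫(-4/(t - 5)) dt + ∫(-1/(t**2 + 4)) dt.
Step 7. Evaluate the standard form [assuming t > 5]: now -3*t**2*sin(2*t)/2 - 3*t*cos(2*t)/2 - 4*log(t - 5) - 4*log(t - 3) + 3*sin(2*t)/4 + ∫(8*t*exp(5 - t**2)/5) dt + ∫(-1/(t**2 + 4)) dt.
Step 8. Evaluate the standard form: now -3*t**2*sin(2*t)/2 - 3*t*cos(2*t)/2 - 4*log(t - 5) - 4*log(t - 3) + 3*sin(2*t)/4 - atan(t/2)/2 + ∫(8*t*exp(5 - t**2)/5) dt.
Step 9. Substitute u = t**2 - 5, turning ∫(8*t*exp(5 - t**2)/5) dt into ∫(4*exp(-u)/5) du: now -3*t**2*sin(2*t)/2 - 3*t*cos(2*t)/2 - 4*log(t - 5) - 4*log(t - 3) + 3*sin(2*t)/4 - atan(t/2)/2 + ∫(4*exp(-u)/5) du.
Step 10. Evaluate the standard form: now -3*t**2*sin(2*t)/2 - 3*t*cos(2*t)/2 - 4*log(t - 5) - 4*log(t - 3) + 3*sin(2*t)/4 - atan(t/2)/2 - 4*exp(-u)/5.
Step 11. Substitute back u = t**2 - 5: now -3*t**2*sin(2*t)/2 - 3*t*cos(2*t)/2 - 4*exp(5 - t**2)/5 - 4*log(t - 5) - 4*log(t - 3) + 3*sin(2*t)/4 - atan(t/2)/2.
Answer: -3*t**2*sin(2*t)/2 - 3*t*cos(2*t)/2 - 4*exp(5 - t**2)/5 - 4*log(t - 5) - 4*log(t - 3) + 3*sin(2*t)/4 - atan(t/2)/2.


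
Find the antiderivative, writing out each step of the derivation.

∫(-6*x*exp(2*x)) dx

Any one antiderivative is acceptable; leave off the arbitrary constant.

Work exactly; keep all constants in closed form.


Step 1. Integrate ∫(-6*x*exp(2*x)) dx by parts with u = x, dv = (-6*exp(2*x)) dx, so v = -3*exp(2*x): now -3*x*exp(2*x) + ∫(3*exp(2*x)) dx.
Step 2. Evaluate the standard form: now -3*x*exp(2*x) + 3*exp(2*x)/2.
Answer: -3*x*exp(2*x) + 3*exp(2*x)/2.


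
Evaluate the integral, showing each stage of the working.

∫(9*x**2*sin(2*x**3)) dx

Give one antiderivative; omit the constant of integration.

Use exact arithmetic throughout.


Step 1. Substitute u = x**3, turning ∫(9*x**2*sin(2*x**3)) dx into ∫(3*sin(2*u)) du: now ∫(3*sin(2*u)) du.
Step 2. Evaluate the standard form: now -3*cos(2*u)/2.
Step 3. Substitute back u = x**3: now -3*cos(2*x**3)/2.
Answer: -3*cos(2*x**3)/2.


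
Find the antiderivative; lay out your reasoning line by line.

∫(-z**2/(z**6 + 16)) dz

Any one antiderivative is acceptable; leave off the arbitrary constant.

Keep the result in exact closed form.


Step 1. Substitute u = z**3, turning ∫(-z**2/(z**6 + 16)) dz into ∫(-1/(3*(u**2 + 16))) du: now ∫(-1/(3*(u**2 + 16))) du.
Step 2. Evaluate the standard form: now -atan(u/4)/12.
Step 3. Substitute back u = z**3: now -atan(z**3/4)/12.
Answer: -atan(z**3/4)/12.


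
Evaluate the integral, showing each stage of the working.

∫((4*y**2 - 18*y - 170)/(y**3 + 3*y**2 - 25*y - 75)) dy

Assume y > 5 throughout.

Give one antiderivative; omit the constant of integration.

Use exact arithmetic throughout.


Step 1. Decompose ∫((4*y**2 - 18*y - 170)/(y**3 + 3*y**2 - 25*y - 75)) dy by partial fractions, (4*y**2 - 18*y - 170)/(y**3 + 3*y**2 - 25*y - 75) = 1/(y + 5) + 5/(y + 3) - 2/(y - 5): now ∫(-2/(y - 5)) dy + ∫(5/(y + 3)) dy + ∫(1/(y + 5)) dy.
Step 2. Evaluate the standard form [assuming y > 5]: now -2*log(y - 5) + ∫(5/(y + 3)) dy + ∫(1/(y + 5)) dy.
Step 3. Evaluate the standard form [assuming y > -3]: now -2*log(y - 5) + 5*log(y + 3) + ∫(1/(y + 5)) dy.
Step 4. Evaluate the standard form [assuming y > -5]: now -2*log(y - 5) + 5*log(y + 3) + log(y + 5).
Answer: -2*log(y - 5) + 5*log(y + 3) + log(y + 5).


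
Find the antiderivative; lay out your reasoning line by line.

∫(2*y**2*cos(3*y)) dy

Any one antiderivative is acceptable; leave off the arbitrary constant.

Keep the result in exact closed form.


Step 1. Integrate ∫(2*y**2*cos(3*y)) dy by parts with u = y**2, dv = (2*cos(3*y)) dy, so v = 2*sin(3*y)/3: now 2*y**2*sin(3*y)/3 + ∫(-4*y*sin(3*y)/3) dy.
Step 2. Integrate ∫(-4*y*sin(3*y)/3) dy by parts with u = y, dv = (-4*sin(3*y)/3) dy, so v = 4*cos(3*y)/9: now 2*y**2*sin(3*y)/3 + 4*y*cos(3*y)/9 + ∫(-4*cos(3*y)/9) dy.
Step 3. Evaluate the standard form: now 2*y**2*sin(3*y)/3 + 4*y*cos(3*y)/9 - 4*sin(3*y)/27.
Answer: 2*y**2*sin(3*y)/3 + 4*y*cos(3*y)/9 - 4*sin(3*y)/27.


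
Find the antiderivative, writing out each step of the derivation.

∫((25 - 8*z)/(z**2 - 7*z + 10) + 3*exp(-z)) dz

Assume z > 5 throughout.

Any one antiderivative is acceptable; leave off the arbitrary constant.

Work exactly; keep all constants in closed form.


Step 1. Rewrite: now ∫((25 - 8*z)/(z**2 - 7*z + 10)) dz + ∫(3*exp(-z)) dz.
Step 2. Decompose ∫((25 - 8*z)/(z**2 - 7*z + 10)) dz by partial fractions, (25 - 8*z)/(z**2 - 7*z + 10) = -3/(z - 2) - 5/(z - 5): now ∫(-5/(z - 5)) dz + ∫(-3/(z - 2)) dz + ∫(3*exp(-z)) dz.
Step 3. Evaluate the standard form [assuming z > 2]: now -3*log(z - 2) + ∫(-5/(z - 5)) dz + ∫(3*exp(-z)) dz.
Step 4. Evaluate the standard form [assuming z > 5]: now -5*log(z - 5) - 3*log(z - 2) + ∫(3*exp(-z)) dz.
Step 5. Evaluate the standard form: now -5*log(z - 5) - 3*log(z - 2) - 3*exp(-z).
Answer: -5*log(z - 5) - 3*log(z - 2) - 3*exp(-z).


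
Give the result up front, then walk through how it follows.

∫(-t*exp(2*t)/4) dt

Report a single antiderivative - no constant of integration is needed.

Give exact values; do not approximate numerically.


The answer is -t*exp(2*t)/8 + exp(2*t)/16.
Step 1. Integrate ∫(-t*exp(2*t)/4) dt by parts with u = t, dv = (-exp(2*t)/4) dt, so v = -exp(2*t)/8: now -t*exp(2*t)/8 + ∫(exp(2*t)/8) dt.
Step 2. Evaluate the standard form: now -t*exp(2*t)/8 + exp(2*t)/16.
Answer: -t*exp(2*t)/8 + exp(2*t)/16.


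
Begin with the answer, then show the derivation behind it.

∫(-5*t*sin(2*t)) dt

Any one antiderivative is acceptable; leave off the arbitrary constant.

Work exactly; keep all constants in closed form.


The answer is 5*t*cos(2*t)/2 - 5*sin(2*t)/4.
Step 1. Integrate ∫(-5*t*sin(2*t)) dt by parts with u = t, dv = (-5*sin(2*t)) dt, so v = 5*cos(2*t)/2: now 5*t*cos(2*t)/2 + ∫(-5*cos(2*t)/2) dt.
Step 2. Evaluate the standard form: now 5*t*cos(2*t)/2 - 5*sin(2*t)/4.
Answer: 5*t*cos(2*t)/2 - 5*sin(2*t)/4.


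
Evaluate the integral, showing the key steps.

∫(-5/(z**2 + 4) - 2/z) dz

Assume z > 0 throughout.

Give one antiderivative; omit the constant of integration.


Step 1. Rewrite: now ∫(-2/z) dz + ∫(-5/(z**2 + 4)) dz.
Step 2. Evaluate the standard form [assuming z > 0]: now -2*log(z) + ∫(-5/(z**2 + 4)) dz.
Step 3. Evaluate the standard form: now -2*log(z) - 5*atan(z/2)/2.
Answer: -2*log(z) - 5*atan(z/2)/2.


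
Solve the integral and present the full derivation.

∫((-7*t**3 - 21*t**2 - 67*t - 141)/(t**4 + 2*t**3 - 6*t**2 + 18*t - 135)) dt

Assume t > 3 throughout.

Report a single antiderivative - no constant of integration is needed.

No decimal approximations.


Step 1. Decompose ∫((-7*t**3 - 21*t**2 - 67*t - 141)/(t**4 + 2*t**3 - 6*t**2 + 18*t - 135)) dt by partial fractions, (-7*t**3 - 21*t**2 - 67*t - 141)/(t**4 + 2*t**3 - 6*t**2 + 18*t - 135) = -2/(t**2 + 9) - 2/(t + 5) - 5/(t - 3): now ∫(-5/(t - 3)) dt + ∫(-2/(t + 5)) dt + ∫(-2/(t**2 + 9)) dt.
Step 2. Evaluate the standard form [assuming t > 3]: now -5*log(t - 3) + ∫(-2/(t + 5)) dt + ∫(-2/(t**2 + 9)) dt.
Step 3. Evaluate the standard form [assuming t > -5]: now -5*log(t - 3) - 2*log(t + 5) + ∫(-2/(t**2 + 9)) dt.
Step 4. Evaluate the standard form: now -5*log(t - 3) - 2*log(t + 5) - 2*atan(t/3)/3.
Answer: -5*log(t - 3) - 2*log(t + 5) - 2*atan(t/3)/3.


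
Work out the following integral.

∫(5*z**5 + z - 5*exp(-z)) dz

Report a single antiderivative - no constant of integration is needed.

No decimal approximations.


Answer: 5*z**6/6 + z**2/2 + 5*exp(-z).


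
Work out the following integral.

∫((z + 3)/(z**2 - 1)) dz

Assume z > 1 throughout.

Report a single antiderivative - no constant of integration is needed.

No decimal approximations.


Answer: 2*log(z - 1) - log(z + 1).


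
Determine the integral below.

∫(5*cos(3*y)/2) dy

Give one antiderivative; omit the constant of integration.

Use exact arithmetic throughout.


Answer: 5*sin(3*y)/6.


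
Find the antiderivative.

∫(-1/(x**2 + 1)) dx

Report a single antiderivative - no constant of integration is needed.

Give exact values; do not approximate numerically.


Answer: -atan(x).


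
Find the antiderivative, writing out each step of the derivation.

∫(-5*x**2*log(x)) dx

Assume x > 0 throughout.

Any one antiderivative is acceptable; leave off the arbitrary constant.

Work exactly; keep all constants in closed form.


Step 1. Integrate ∫(-5*x**2*log(x)) dx by parts with u = log(x), dv = (-5*x**2) dx, so v = -5*x**3/3 [assuming x > 0]: now -5*x**3*log(x)/3 + ∫(5*x**2/3) dx.
Step 2. Evaluate the standard form: now -5*x**3*log(x)/3 + 5*x**3/9.
Answer: -5*x**3*log(x)/3 + 5*x**3/9.


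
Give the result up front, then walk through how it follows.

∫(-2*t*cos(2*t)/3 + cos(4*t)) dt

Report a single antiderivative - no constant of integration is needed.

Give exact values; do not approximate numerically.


The answer is -t*sin(2*t)/3 + sin(4*t)/4 - cos(2*t)/6.
Step 1. Rewrite: now ∫(-2*t*cos(2*t)/3) dt + ∫(cos(4*t)) dt.
Step 2. Integrate ∫(-2*t*cos(2*t)/3) dt by parts with u = t, dv = (-2*cos(2*t)/3) dt, so v = -sin(2*t)/3: now -t*sin(2*t)/3 + ∫(sin(2*t)/3) dt + ∫(cos(4*t)) dt.
Step 3. Evaluate the standard form: now -t*sin(2*t)/3 - cos(2*t)/6 + ∫(cos(4*t)) dt.
Step 4. Evaluate the standard form: now -t*sin(2*t)/3 + sin(4*t)/4 - cos(2*t)/6.
Answer: -t*sin(2*t)/3 + sin(4*t)/4 - cos(2*t)/6.


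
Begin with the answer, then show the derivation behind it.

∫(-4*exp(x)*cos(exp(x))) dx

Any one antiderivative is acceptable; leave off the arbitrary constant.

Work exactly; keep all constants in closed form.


The answer is -4*sin(exp(x)).
Step 1. Substitute u = exp(x), turning ∫(-4*exp(x)*cos(exp(x))) dx into ∫(-4*cos(u)) du: now ∫(-4*cos(u)) du.
Step 2. Evaluate the standard form: now -4*sin(u).
Step 3. Substitute back u = exp(x): now -4*sin(exp(x)).
Answer: -4*sin(exp(x)).


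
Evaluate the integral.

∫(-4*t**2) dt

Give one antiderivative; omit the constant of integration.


Answer: -4*t**3/3.


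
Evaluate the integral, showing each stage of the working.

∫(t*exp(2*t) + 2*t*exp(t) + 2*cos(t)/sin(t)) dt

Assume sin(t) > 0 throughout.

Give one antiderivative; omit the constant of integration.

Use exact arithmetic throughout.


Step 1. Rewrite: now ∫(2*t*exp(t)) dt + ∫(t*exp(2*t)) dt + ∫(2*cos(t)/sin(t)) dt.
Step 2. Integrate ∫(2*t*exp(t)) dt by parts with u = t, dv = (2*exp(t)) dt, so v = 2*exp(t): now 2*t*exp(t) + ∫(t*exp(2*t)) dt + ∫(2*cos(t)/sin(t)) dt + ∫(-2*exp(t)) dt.
Step 3. Evaluate the standard form: now 2*t*exp(t) - 2*exp(t) + ∫(t*exp(2*t)) dt + ∫(2*cos(t)/sin(t)) dt.
Step 4. Integrate ∫(t*exp(2*t)) dt by parts with u = t, dv = (exp(2*t)) dt, so v = exp(2*t)/2: now t*exp(2*t)/2 + 2*t*exp(t) - 2*exp(t) + ∫(2*cos(t)/sin(t)) dt + ∫(-exp(2*t)/2) dt.
Step 5. Evaluate the standard form: now t*exp(2*t)/2 + 2*t*exp(t) - exp(2*t)/4 - 2*exp(t) + ∫(2*cos(t)/sin(t)) dt.
Step 6. Substitute u = sin(t), turning ∫(2*cos(t)/sin(t)) dt into ∫(2/u) du: now t*exp(2*t)/2 + 2*t*exp(t) - exp(2*t)/4 - 2*exp(t) + ∫(2/u) du.
Step 7. Evaluate the standard form [assuming u > 0]: now t*exp(2*t)/2 + 2*t*exp(t) - exp(2*t)/4 - 2*exp(t) + 2*log(u).
Step 8. Substitute back u = sin(t): now t*exp(2*t)/2 + 2*t*exp(t) - exp(2*t)/4 - 2*exp(t) + 2*log(sin(t)).
Answer: t*exp(2*t)/2 + 2*t*exp(t) - exp(2*t)/4 - 2*exp(t) + 2*log(sin(t)).


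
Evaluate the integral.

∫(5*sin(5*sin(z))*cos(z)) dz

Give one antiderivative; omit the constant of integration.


Answer: -cos(5*sin(z)).


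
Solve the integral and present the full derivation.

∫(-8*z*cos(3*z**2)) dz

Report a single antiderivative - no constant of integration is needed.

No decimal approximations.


Step 1. Substitute u = z**2, turning ∫(-8*z*cos(3*z**2)) dz into ∫(-4*cos(3*u)) du: now ∫(-4*cos(3*u)) du.
Step 2. Evaluate the standard form: now -4*sin(3*u)/3.
Step 3. Substitute back u = z**2: now -4*sin(3*z**2)/3.
Answer: -4*sin(3*z**2)/3.


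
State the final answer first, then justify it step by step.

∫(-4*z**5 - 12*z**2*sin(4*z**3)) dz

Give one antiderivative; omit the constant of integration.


The answer is -2*z**6/3 + cos(4*z**3).
Step 1. Rewrite: now ∫(-4*z**5) dz + ∫(-12*z**2*sin(4*z**3)) dz.
Step 2. Substitute u = z**3, turning ∫(-12*z**2*sin(4*z**3)) dz into ∫(-4*sin(4*u)) du: now ∫(-4*z**5) dz + ∫(-4*sin(4*u)) du.
Step 3. Evaluate the standard form: now cos(4*u) + ∫(-4*z**5) dz.
Step 4. Substitute back u = z**3: now cos(4*z**3) + ∫(-4*z**5) dz.
Step 5. Evaluate the standard form: now -2*z**6/3 + cos(4*z**3).
Answer: -2*z**6/3 + cos(4*z**3).


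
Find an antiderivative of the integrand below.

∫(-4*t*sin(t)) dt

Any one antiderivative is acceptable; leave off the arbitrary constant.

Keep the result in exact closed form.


Answer: 4*t*cos(t) - 4*sin(t).


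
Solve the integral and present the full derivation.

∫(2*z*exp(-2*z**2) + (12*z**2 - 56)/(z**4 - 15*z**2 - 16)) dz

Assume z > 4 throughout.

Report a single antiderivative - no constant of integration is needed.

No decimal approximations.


Step 1. Rewrite: now ∫(2*z*exp(-2*z**2)) dz + ∫((12*z**2 - 56)/(z**4 - 15*z**2 - 16)) dz.
Step 2. Decompose ∫((12*z**2 - 56)/(z**4 - 15*z**2 - 16)) dz by partial fractions, (12*z**2 - 56)/(z**4 - 15*z**2 - 16) = 4/(z**2 + 1) - 1/(z + 4) + 1/(z - 4): now ∫(2*z*exp(-2*z**2)) dz + ∫(1/(z - 4)) dz + ∫(-1/(z + 4)) dz + ∫(4/(z**2 + 1)) dz.
Step 3. Evaluate the standard form [assuming z > -4]: now -log(z + 4) + ∫(2*z*exp(-2*z**2)) dz + ∫(1/(z - 4)) dz + ∫(4/(z**2 + 1)) dz.
Step 4. Evaluate the standard form [assuming z > 4]: now log(z - 4) - log(z + 4) + ∫(2*z*exp(-2*z**2)) dz + ∫(4/(z**2 + 1)) dz.
Step 5. Evaluate the standard form: now log(z - 4) - log(z + 4) + 4*atan(z) + ∫(2*z*exp(-2*z**2)) dz.
Step 6. Substitute u = z**2, turning ∫(2*z*exp(-2*z**2)) dz into ∫(exp(-2*u)) du: now log(z - 4) - log(z + 4) + 4*atan(z) + ∫(exp(-2*u)) du.
Step 7. Evaluate the standard form: now log(z - 4) - log(z + 4) + 4*atan(z) - exp(-2*u)/2.
Step 8. Substitute back u = z**2: now log(z - 4) - log(z + 4) + 4*atan(z) - exp(-2*z**2)/2.
Answer: log(z - 4) - log(z + 4) + 4*atan(z) - exp(-2*z**2)/2.


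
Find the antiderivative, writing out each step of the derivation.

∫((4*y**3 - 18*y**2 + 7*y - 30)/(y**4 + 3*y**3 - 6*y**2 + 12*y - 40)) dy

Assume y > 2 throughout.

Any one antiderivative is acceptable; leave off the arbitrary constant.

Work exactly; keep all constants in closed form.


Step 1. Decompose ∫((4*y**3 - 18*y**2 + 7*y - 30)/(y**4 + 3*y**3 - 6*y**2 + 12*y - 40)) dy by partial fractions, (4*y**3 - 18*y**2 + 7*y - 30)/(y**4 + 3*y**3 - 6*y**2 + 12*y - 40) = -3/(y**2 + 4) + 5/(y + 5) - 1/(y - 2): now ∫(-1/(y - 2)) dy + ∫(5/(y + 5)) dy + ∫(-3/(y**2 + 4)) dy.
Step 2. Evaluate the standard form [assuming y > -5]: now 5*log(y + 5) + ∫(-1/(y - 2)) dy + ∫(-3/(y**2 + 4)) dy.
Step 3. Evaluate the standard form [assuming y > 2]: now -log(y - 2) + 5*log(y + 5) + ∫(-3/(y**2 + 4)) dy.
Step 4. Evaluate the standard form: now -log(y - 2) + 5*log(y + 5) - 3*atan(y/2)/2.
Answer: -log(y - 2) + 5*log(y + 5) - 3*atan(y/2)/2.


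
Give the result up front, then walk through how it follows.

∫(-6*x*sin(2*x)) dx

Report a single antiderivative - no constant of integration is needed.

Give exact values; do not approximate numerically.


The answer is 3*x*cos(2*x) - 3*sin(2*x)/2.
Step 1. Integrate ∫(-6*x*sin(2*x)) dx by parts with u = x, dv = (-6*sin(2*x)) dx, so v = 3*cos(2*x): now 3*x*cos(2*x) + ∫(-3*cos(2*x)) dx.
Step 2. Evaluate the standard form: now 3*x*cos(2*x) - 3*sin(2*x)/2.
Answer: 3*x*cos(2*x) - 3*sin(2*x)/2.


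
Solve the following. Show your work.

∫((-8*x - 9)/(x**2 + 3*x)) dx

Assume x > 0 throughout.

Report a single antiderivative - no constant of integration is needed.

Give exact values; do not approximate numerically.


Step 1. Decompose ∫((-8*x - 9)/(x**2 + 3*x)) dx by partial fractions, (-8*x - 9)/(x**2 + 3*x) = -5/(x + 3) - 3/x: now ∫(-3/x) dx + ∫(-5/(x + 3)) dx.
Step 2. Evaluate the standard form [assuming x > 0]: now -3*log(x) + ∫(-5/(x + 3)) dx.
Step 3. Evaluate the standard form [assuming x > -3]: now -3*log(x) - 5*log(x + 3).
Answer: -3*log(x) - 5*log(x + 3).


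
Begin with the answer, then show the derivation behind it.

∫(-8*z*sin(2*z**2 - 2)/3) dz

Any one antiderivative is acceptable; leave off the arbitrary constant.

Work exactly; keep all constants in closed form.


The answer is 2*cos(2*z**2 - 2)/3.
Step 1. Substitute u = z**2 - 1, turning ∫(-8*z*sin(2*z**2 - 2)/3) dz into ∫(-4*sin(2*u)/3) du: now ∫(-4*sin(2*u)/3) du.
Step 2. Evaluate the standard form: now 2*cos(2*u)/3.
Step 3. Substitute back u = z**2 - 1: now 2*cos(2*z**2 - 2)/3.
Answer: 2*cos(2*z**2 - 2)/3.


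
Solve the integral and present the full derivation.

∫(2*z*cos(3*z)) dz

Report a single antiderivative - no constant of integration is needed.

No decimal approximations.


Step 1. Integrate ∫(2*z*cos(3*z)) dz by parts with u = z, dv = (2*cos(3*z)) dz, so v = 2*sin(3*z)/3: now 2*z*sin(3*z)/3 + ∫(-2*sin(3*z)/3) dz.
Step 2. Evaluate the standard form: now 2*z*sin(3*z)/3 + 2*cos(3*z)/9.
Answer: 2*z*sin(3*z)/3 + 2*cos(3*z)/9.


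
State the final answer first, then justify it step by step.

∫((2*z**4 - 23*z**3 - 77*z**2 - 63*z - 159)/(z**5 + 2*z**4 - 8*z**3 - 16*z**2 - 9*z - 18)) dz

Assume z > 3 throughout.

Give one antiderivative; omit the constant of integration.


The answer is -5*log(z - 3) + 5*log(z + 2) + 2*log(z + 3) + 4*atan(z).
Step 1. Decompose ∫((2*z**4 - 23*z**3 - 77*z**2 - 63*z - 159)/(z**5 + 2*z**4 - 8*z**3 - 16*z**2 - 9*z - 18)) dz by partial fractions, (2*z**4 - 23*z**3 - 77*z**2 - 63*z - 159)/(z**5 + 2*z**4 - 8*z**3 - 16*z**2 - 9*z - 18) = 4/(z**2 + 1) + 2/(z + 3) + 5/(z + 2) - 5/(z - 3): now ∫(-5/(z - 3)) dz + ∫(5/(z + 2)) dz + ∫(2/(z + 3)) dz + ∫(4/(z**2 + 1)) dz.
Step 2. Evaluate the standard form [assuming z > 3]: now -5*log(z - 3) + ∫(5/(z + 2)) dz + ∫(2/(z + 3)) dz + ∫(4/(z**2 + 1)) dz.
Step 3. Evaluate the standard form [assuming z > -2]: now -5*log(z - 3) + 5*log(z + 2) + ∫(2/(z + 3)) dz + ∫(4/(z**2 + 1)) dz.
Step 4. Evaluate the standard form [assuming z > -3]: now -5*log(z - 3) + 5*log(z + 2) + 2*log(z + 3) + ∫(4/(z**2 + 1)) dz.
Step 5. Evaluate the standard form: now -5*log(z - 3) + 5*log(z + 2) + 2*log(z + 3) + 4*atan(z).
Answer: -5*log(z - 3) + 5*log(z + 2) + 2*log(z + 3) + 4*atan(z).


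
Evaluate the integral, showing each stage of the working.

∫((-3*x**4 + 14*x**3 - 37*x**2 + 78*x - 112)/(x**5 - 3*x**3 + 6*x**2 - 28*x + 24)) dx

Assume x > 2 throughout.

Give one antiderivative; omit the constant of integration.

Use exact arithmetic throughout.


Step 1. Decompose ∫((-3*x**4 + 14*x**3 - 37*x**2 + 78*x - 112)/(x**5 - 3*x**3 + 6*x**2 - 28*x + 24)) dx by partial fractions, (-3*x**4 + 14*x**3 - 37*x**2 + 78*x - 112)/(x**5 - 3*x**3 + 6*x**2 - 28*x + 24) = -2/(x**2 + 4) - 5/(x + 3) + 3/(x - 1) - 1/(x - 2): now ∫(-1/(x - 2)) dx + ∫(3/(x - 1)) dx + ∫(-5/(x + 3)) dx + ∫(-2/(x**2 + 4)) dx.
Step 2. Evaluate the standard form [assuming x > 1]: now 3*log(x - 1) + ∫(-1/(x - 2)) dx + ∫(-5/(x + 3)) dx + ∫(-2/(x**2 + 4)) dx.
Step 3. Evaluate the standard form [assuming x > -3]: now 3*log(x - 1) - 5*log(x + 3) + ∫(-1/(x - 2)) dx + ∫(-2/(x**2 + 4)) dx.
Step 4. Evaluate the standard form [assuming x > 2]: now -log(x - 2) + 3*log(x - 1) - 5*log(x + 3) + ∫(-2/(x**2 + 4)) dx.
Step 5. Evaluate the standard form: now -log(x - 2) + 3*log(x - 1) - 5*log(x + 3) - atan(x/2).
Answer: -log(x - 2) + 3*log(x - 1) - 5*log(x + 3) - atan(x/2).


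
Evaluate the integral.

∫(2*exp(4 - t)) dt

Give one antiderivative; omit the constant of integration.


Answer: -2*exp(4 - t).


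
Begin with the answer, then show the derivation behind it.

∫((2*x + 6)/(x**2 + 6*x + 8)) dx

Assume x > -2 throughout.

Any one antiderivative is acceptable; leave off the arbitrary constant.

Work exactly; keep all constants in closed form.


The answer is log(x + 2) + log(x + 4).
Step 1. Decompose ∫((2*x + 6)/(x**2 + 6*x + 8)) dx by partial fractions, (2*x + 6)/(x**2 + 6*x + 8) = 1/(x + 4) + 1/(x + 2): now ∫(1/(x + 2)) dx + ∫(1/(x + 4)) dx.
Step 2. Evaluate the standard form [assuming x > -2]: now log(x + 2) + ∫(1/(x + 4)) dx.
Step 3. Evaluate the standard form [assuming x > -4]: now log(x + 2) + log(x + 4).
Answer: log(x + 2) + log(x + 4).


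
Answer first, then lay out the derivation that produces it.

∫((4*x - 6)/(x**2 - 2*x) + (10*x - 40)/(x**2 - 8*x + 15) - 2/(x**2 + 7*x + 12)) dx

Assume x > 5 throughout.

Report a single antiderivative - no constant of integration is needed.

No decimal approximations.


The answer is 3*log(x) + 5*log(x - 5) + 5*log(x - 3) + log(x - 2) - 2*log(x + 3) + 2*log(x + 4).
Step 1. Rewrite: now ∫((4*x - 6)/(x**2 - 2*x)) dx + ∫((10*x - 40)/(x**2 - 8*x + 15)) dx + ∫(-2/(x**2 + 7*x + 12)) dx.
Step 2. Decompose ∫((4*x - 6)/(x**2 - 2*x)) dx by partial fractions, (4*x - 6)/(x**2 - 2*x) = 1/(x - 2) + 3/x: now ∫(3/x) dx + ∫((10*x - 40)/(x**2 - 8*x + 15)) dx + ∫(1/(x - 2)) dx + ∫(-2/(x**2 + 7*x + 12)) dx.
Step 3. Evaluate the standard form [assuming x > 0]: now 3*log(x) + ∫((10*x - 40)/(x**2 - 8*x + 15)) dx + ∫(1/(x - 2)) dx + ∫(-2/(x**2 + 7*x + 12)) dx.
Step 4. Evaluate the standard form [assuming x > 2]: now 3*log(x) + log(x - 2) + ∫((10*x - 40)/(x**2 - 8*x + 15)) dx + ∫(-2/(x**2 + 7*x + 12)) dx.
Step 5. Decompose ∫(-2/(x**2 + 7*x + 12)) dx by partial fractions, -2/(x**2 + 7*x + 12) = 2/(x + 4) - 2/(x + 3): now 3*log(x) + log(x - 2) + ∫((10*x - 40)/(x**2 - 8*x + 15)) dx + ∫(-2/(x + 3)) dx + ∫(2/(x + 4)) dx.
Step 6. Evaluate the standard form [assuming x > -3]: now 3*log(x) + log(x - 2) - 2*log(x + 3) + ∫((10*x - 40)/(x**2 - 8*x + 15)) dx + ∫(2/(x + 4)) dx.
Step 7. Evaluate the standard form [assuming x > -4]: now 3*log(x) + log(x - 2) - 2*log(x + 3) + 2*log(x + 4) + ∫((10*x - 40)/(x**2 - 8*x + 15)) dx.
Step 8. Decompose ∫((10*x - 40)/(x**2 - 8*x + 15)) dx by partial fractions, (10*x - 40)/(x**2 - 8*x + 15) = 5/(x - 3) + 5/(x - 5): now 3*log(x) + log(x - 2) - 2*log(x + 3) + 2*log(x + 4) + ∫(5/(x - 5)) dx + ∫(5/(x - 3)) dx.
Step 9. Evaluate the standard form [assuming x > 3]: now 3*log(x) + 5*log(x - 3) + log(x - 2) - 2*log(x + 3) + 2*log(x + 4) + ∫(5/(x - 5)) dx.
Step 10. Evaluate the standard form [assuming x > 5]: now 3*log(x) + 5*log(x - 5) + 5*log(x - 3) + log(x - 2) - 2*log(x + 3) + 2*log(x + 4).
Answer: 3*log(x) + 5*log(x - 5) + 5*log(x - 3) + log(x - 2) - 2*log(x + 3) + 2*log(x + 4).


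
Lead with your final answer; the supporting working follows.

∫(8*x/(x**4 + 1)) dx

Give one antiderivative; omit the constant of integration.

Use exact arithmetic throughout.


The answer is 4*atan(x**2).
Step 1. Substitute u = x**2, turning ∫(8*x/(x**4 + 1)) dx into ∫(4/(u**2 + 1)) du: now ∫(4/(u**2 + 1)) du.
Step 2. Evaluate the standard form: now 4*atan(u).
Step 3. Substitute back u = x**2: now 4*atan(x**2).
Answer: 4*atan(x**2).


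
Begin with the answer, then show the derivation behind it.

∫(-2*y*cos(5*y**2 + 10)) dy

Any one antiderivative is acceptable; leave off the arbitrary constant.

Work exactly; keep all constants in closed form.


The answer is -sin(5*y**2 + 10)/5.
Step 1. Substitute u = y**2 + 2, turning ∫(-2*y*cos(5*y**2 + 10)) dy into ∫(-cos(5*u)) du: now ∫(-cos(5*u)) du.
Step 2. Evaluate the standard form: now -sin(5*u)/5.
Step 3. Substitute back u = y**2 + 2: now -sin(5*y**2 + 10)/5.
Answer: -sin(5*y**2 + 10)/5.


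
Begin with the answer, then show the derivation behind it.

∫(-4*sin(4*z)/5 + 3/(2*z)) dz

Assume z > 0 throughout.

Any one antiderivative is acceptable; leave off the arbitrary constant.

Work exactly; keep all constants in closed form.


The answer is 3*log(z)/2 + cos(4*z)/5.
Step 1. Rewrite: now ∫(3/(2*z)) dz + ∫(-4*sin(4*z)/5) dz.
Step 2. Evaluate the standard form: now cos(4*z)/5 + ∫(3/(2*z)) dz.
Step 3. Evaluate the standard form [assuming z > 0]: now 3*log(z)/2 + cos(4*z)/5.
Answer: 3*log(z)/2 + cos(4*z)/5.


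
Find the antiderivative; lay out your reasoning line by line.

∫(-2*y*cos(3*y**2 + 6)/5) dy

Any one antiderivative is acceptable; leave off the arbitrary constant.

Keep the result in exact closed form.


Step 1. Substitute u = y**2 + 2, turning ∫(-2*y*cos(3*y**2 + 6)/5) dy into ∫(-cos(3*u)/5) du: now ∫(-cos(3*u)/5) du.
Step 2. Evaluate the standard form: now -sin(3*u)/15.
Step 3. Substitute back u = y**2 + 2: now -sin(3*y**2 + 6)/15.
Answer: -sin(3*y**2 + 6)/15.


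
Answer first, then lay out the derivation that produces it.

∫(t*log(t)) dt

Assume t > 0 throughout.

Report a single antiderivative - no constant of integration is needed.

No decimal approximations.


The answer is t**2*log(t)/2 - t**2/4.
Step 1. Integrate ∫(t*log(t)) dt by parts with u = log(t), dv = (t) dt, so v = t**2/2 [assuming t > 0]: now t**2*log(t)/2 + ∫(-t/2) dt.
Step 2. Evaluate the standard form: now t**2*log(t)/2 - t**2/4.
Answer: t**2*log(t)/2 - t**2/4.


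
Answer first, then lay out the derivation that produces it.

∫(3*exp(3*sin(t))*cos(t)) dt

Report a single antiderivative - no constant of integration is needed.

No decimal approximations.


The answer is exp(3*sin(t)).
Step 1. Substitute u = sin(t), turning ∫(3*exp(3*sin(t))*cos(t)) dt into ∫(3*exp(3*u)) du: now ∫(3*exp(3*u)) du.
Step 2. Evaluate the standard form: now exp(3*u).
Step 3. Substitute back u = sin(t): now exp(3*sin(t)).
Answer: exp(3*sin(t)).


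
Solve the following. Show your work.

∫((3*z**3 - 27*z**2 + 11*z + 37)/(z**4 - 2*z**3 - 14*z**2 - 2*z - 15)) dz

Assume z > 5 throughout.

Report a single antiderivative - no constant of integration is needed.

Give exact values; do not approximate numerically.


Step 1. Decompose ∫((3*z**3 - 27*z**2 + 11*z + 37)/(z**4 - 2*z**3 - 14*z**2 - 2*z - 15)) dz by partial fractions, (3*z**3 - 27*z**2 + 11*z + 37)/(z**4 - 2*z**3 - 14*z**2 - 2*z - 15) = -4/(z**2 + 1) + 4/(z + 3) - 1/(z - 5): now ∫(-1/(z - 5)) dz + ∫(4/(z + 3)) dz + ∫(-4/(z**2 + 1)) dz.
Step 2. Evaluate the standard form [assuming z > 5]: now -log(z - 5) + ∫(4/(z + 3)) dz + ∫(-4/(z**2 + 1)) dz.
Step 3. Evaluate the standard form [assuming z > -3]: now -log(z - 5) + 4*log(z + 3) + ∫(-4/(z**2 + 1)) dz.
Step 4. Evaluate the standard form: now -log(z - 5) + 4*log(z + 3) - 4*atan(z).
Answer: -log(z - 5) + 4*log(z + 3) - 4*atan(z).


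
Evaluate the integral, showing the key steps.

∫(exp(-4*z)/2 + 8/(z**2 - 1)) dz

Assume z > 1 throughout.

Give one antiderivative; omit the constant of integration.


Step 1. Rewrite: now ∫(8/(z**2 - 1)) dz + ∫(exp(-4*z)/2) dz.
Step 2. Evaluate the standard form: now ∫(8/(z**2 - 1)) dz - exp(-4*z)/8.
Step 3. Decompose ∫(8/(z**2 - 1)) dz by partial fractions, 8/(z**2 - 1) = -4/(z + 1) + 4/(z - 1): now ∫(4/(z - 1)) dz + ∫(-4/(z + 1)) dz - exp(-4*z)/8.
Step 4. Evaluate the standard form [assuming z > 1]: now 4*log(z - 1) + ∫(-4/(z + 1)) dz - exp(-4*z)/8.
Step 5. Evaluate the standard form [assuming z > -1]: now 4*log(z - 1) - 4*log(z + 1) - exp(-4*z)/8.
Answer: 4*log(z - 1) - 4*log(z + 1) - exp(-4*z)/8.


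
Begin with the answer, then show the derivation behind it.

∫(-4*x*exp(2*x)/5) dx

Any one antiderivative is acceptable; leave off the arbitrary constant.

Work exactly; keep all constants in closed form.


The answer is -2*x*exp(2*x)/5 + exp(2*x)/5.
Step 1. Integrate ∫(-4*x*exp(2*x)/5) dx by parts with u = x, dv = (-4*exp(2*x)/5) dx, so v = -2*exp(2*x)/5: now -2*x*exp(2*x)/5 + ∫(2*exp(2*x)/5) dx.
Step 2. Evaluate the standard form: now -2*x*exp(2*x)/5 + exp(2*x)/5.
Answer: -2*x*exp(2*x)/5 + exp(2*x)/5.


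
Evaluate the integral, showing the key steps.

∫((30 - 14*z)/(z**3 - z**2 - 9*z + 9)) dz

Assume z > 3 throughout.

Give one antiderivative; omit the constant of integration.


Step 1. Decompose ∫((30 - 14*z)/(z**3 - z**2 - 9*z + 9)) dz by partial fractions, (30 - 14*z)/(z**3 - z**2 - 9*z + 9) = 3/(z + 3) - 2/(z - 1) - 1/(z - 3): now ∫(-1/(z - 3)) dz + ∫(-2/(z - 1)) dz + ∫(3/(z + 3)) dz.
Step 2. Evaluate the standard form [assuming z > 3]: now -log(z - 3) + ∫(-2/(z - 1)) dz + ∫(3/(z + 3)) dz.
Step 3. Evaluate the standard form [assuming z > 1]: now -log(z - 3) - 2*log(z - 1) + ∫(3/(z + 3)) dz.
Step 4. Evaluate the standard form [assuming z > -3]: now -log(z - 3) - 2*log(z - 1) + 3*log(z + 3).
Answer: -log(z - 3) - 2*log(z - 1) + 3*log(z + 3).
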